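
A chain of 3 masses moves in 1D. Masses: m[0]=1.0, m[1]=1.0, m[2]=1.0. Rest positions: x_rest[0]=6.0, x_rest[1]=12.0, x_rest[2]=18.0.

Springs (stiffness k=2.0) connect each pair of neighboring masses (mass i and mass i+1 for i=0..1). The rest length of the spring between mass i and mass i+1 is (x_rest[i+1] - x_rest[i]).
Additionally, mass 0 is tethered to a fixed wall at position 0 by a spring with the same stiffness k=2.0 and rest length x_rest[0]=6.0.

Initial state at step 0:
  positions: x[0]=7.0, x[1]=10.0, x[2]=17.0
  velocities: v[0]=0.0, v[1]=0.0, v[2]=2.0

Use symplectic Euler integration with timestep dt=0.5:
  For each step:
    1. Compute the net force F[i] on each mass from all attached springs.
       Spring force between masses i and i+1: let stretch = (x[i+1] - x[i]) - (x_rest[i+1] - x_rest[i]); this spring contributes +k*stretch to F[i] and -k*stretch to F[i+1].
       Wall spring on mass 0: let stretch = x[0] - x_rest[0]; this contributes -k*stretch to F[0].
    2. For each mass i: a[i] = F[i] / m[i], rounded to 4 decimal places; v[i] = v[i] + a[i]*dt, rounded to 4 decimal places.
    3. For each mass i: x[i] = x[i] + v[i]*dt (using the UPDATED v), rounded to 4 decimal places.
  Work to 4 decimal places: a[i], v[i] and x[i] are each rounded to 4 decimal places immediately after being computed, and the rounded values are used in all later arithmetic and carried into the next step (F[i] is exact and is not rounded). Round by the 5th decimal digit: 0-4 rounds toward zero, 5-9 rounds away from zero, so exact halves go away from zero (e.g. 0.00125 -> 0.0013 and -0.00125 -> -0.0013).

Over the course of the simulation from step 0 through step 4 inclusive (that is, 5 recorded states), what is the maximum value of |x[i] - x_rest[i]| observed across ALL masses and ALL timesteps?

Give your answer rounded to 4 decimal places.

Answer: 2.1875

Derivation:
Step 0: x=[7.0000 10.0000 17.0000] v=[0.0000 0.0000 2.0000]
Step 1: x=[5.0000 12.0000 17.5000] v=[-4.0000 4.0000 1.0000]
Step 2: x=[4.0000 13.2500 18.2500] v=[-2.0000 2.5000 1.5000]
Step 3: x=[5.6250 12.3750 19.5000] v=[3.2500 -1.7500 2.5000]
Step 4: x=[7.8125 11.6875 20.1875] v=[4.3750 -1.3750 1.3750]
Max displacement = 2.1875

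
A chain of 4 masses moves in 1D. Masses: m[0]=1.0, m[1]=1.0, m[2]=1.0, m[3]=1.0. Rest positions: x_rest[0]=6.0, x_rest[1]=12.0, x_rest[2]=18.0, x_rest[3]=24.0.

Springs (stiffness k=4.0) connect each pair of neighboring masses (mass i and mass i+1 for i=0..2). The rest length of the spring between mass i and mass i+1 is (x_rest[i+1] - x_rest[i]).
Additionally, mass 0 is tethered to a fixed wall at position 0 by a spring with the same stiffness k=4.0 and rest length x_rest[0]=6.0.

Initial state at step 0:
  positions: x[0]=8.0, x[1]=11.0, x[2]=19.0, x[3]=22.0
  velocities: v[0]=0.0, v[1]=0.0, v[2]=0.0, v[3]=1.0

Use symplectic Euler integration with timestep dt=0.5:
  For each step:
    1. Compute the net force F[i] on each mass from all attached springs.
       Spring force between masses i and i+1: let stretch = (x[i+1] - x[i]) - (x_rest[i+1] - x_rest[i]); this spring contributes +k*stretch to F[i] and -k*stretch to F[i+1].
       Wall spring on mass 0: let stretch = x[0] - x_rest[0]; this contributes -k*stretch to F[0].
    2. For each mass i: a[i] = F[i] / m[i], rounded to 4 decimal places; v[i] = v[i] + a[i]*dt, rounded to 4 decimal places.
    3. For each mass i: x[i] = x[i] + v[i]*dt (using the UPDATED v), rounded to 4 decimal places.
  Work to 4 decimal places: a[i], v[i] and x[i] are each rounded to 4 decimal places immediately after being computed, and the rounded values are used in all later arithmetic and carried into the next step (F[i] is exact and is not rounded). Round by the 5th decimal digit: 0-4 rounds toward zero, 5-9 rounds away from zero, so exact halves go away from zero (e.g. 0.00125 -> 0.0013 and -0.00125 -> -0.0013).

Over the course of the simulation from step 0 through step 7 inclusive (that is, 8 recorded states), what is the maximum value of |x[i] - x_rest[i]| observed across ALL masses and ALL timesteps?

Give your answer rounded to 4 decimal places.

Answer: 6.5000

Derivation:
Step 0: x=[8.0000 11.0000 19.0000 22.0000] v=[0.0000 0.0000 0.0000 1.0000]
Step 1: x=[3.0000 16.0000 14.0000 25.5000] v=[-10.0000 10.0000 -10.0000 7.0000]
Step 2: x=[8.0000 6.0000 22.5000 23.5000] v=[10.0000 -20.0000 17.0000 -4.0000]
Step 3: x=[3.0000 14.5000 15.5000 26.5000] v=[-10.0000 17.0000 -14.0000 6.0000]
Step 4: x=[6.5000 12.5000 18.5000 24.5000] v=[7.0000 -4.0000 6.0000 -4.0000]
Step 5: x=[9.5000 10.5000 21.5000 22.5000] v=[6.0000 -4.0000 6.0000 -4.0000]
Step 6: x=[4.0000 18.5000 14.5000 25.5000] v=[-11.0000 16.0000 -14.0000 6.0000]
Step 7: x=[9.0000 8.0000 22.5000 23.5000] v=[10.0000 -21.0000 16.0000 -4.0000]
Max displacement = 6.5000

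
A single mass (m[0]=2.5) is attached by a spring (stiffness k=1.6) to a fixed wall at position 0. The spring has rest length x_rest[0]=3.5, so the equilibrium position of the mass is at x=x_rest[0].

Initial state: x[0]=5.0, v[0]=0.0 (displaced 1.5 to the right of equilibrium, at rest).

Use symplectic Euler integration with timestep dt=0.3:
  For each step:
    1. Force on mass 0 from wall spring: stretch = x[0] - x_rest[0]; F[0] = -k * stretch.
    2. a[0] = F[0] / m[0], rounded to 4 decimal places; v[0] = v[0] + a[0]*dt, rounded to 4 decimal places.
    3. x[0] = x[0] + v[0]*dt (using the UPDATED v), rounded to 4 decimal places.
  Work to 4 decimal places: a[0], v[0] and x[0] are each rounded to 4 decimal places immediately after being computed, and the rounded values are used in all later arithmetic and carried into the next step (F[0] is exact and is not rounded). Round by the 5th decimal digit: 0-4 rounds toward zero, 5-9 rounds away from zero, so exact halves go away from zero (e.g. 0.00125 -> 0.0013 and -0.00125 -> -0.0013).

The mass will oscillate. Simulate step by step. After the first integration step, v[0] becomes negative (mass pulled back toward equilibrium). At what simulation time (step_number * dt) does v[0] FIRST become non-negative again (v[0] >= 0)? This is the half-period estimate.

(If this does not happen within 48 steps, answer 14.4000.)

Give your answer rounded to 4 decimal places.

Answer: 4.2000

Derivation:
Step 0: x=[5.0000] v=[0.0000]
Step 1: x=[4.9136] v=[-0.2880]
Step 2: x=[4.7458] v=[-0.5594]
Step 3: x=[4.5062] v=[-0.7986]
Step 4: x=[4.2087] v=[-0.9918]
Step 5: x=[3.8703] v=[-1.1279]
Step 6: x=[3.5106] v=[-1.1990]
Step 7: x=[3.1503] v=[-1.2010]
Step 8: x=[2.8101] v=[-1.1339]
Step 9: x=[2.5097] v=[-1.0015]
Step 10: x=[2.2663] v=[-0.8114]
Step 11: x=[2.0940] v=[-0.5745]
Step 12: x=[2.0026] v=[-0.3046]
Step 13: x=[1.9975] v=[-0.0171]
Step 14: x=[2.0789] v=[0.2714]
First v>=0 after going negative at step 14, time=4.2000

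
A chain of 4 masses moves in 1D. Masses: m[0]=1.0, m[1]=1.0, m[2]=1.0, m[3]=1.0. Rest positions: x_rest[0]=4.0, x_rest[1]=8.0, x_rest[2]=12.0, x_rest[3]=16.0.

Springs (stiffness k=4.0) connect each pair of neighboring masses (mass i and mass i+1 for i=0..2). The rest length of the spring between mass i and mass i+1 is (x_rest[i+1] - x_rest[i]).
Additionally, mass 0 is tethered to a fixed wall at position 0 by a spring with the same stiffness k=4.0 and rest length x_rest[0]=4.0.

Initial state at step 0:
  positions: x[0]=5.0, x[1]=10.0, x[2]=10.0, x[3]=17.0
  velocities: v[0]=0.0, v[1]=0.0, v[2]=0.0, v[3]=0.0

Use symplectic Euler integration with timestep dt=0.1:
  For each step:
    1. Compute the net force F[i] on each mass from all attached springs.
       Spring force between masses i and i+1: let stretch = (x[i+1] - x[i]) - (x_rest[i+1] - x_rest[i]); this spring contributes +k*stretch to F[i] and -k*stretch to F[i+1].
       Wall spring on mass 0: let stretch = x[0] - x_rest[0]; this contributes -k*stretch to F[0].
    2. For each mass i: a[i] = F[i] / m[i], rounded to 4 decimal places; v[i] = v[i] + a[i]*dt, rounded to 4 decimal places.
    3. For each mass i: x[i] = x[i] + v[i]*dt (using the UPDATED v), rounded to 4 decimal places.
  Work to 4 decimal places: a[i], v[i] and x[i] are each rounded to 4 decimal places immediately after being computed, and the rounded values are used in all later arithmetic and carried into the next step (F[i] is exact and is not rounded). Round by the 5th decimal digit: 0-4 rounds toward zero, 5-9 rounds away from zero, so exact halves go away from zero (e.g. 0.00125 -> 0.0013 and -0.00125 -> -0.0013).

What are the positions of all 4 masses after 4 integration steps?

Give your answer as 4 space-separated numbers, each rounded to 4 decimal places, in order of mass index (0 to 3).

Step 0: x=[5.0000 10.0000 10.0000 17.0000] v=[0.0000 0.0000 0.0000 0.0000]
Step 1: x=[5.0000 9.8000 10.2800 16.8800] v=[0.0000 -2.0000 2.8000 -1.2000]
Step 2: x=[4.9920 9.4272 10.8048 16.6560] v=[-0.0800 -3.7280 5.2480 -2.2400]
Step 3: x=[4.9617 8.9321 11.5085 16.3580] v=[-0.3027 -4.9510 7.0374 -2.9805]
Step 4: x=[4.8918 8.3812 12.3032 16.0260] v=[-0.6992 -5.5086 7.9466 -3.3203]

Answer: 4.8918 8.3812 12.3032 16.0260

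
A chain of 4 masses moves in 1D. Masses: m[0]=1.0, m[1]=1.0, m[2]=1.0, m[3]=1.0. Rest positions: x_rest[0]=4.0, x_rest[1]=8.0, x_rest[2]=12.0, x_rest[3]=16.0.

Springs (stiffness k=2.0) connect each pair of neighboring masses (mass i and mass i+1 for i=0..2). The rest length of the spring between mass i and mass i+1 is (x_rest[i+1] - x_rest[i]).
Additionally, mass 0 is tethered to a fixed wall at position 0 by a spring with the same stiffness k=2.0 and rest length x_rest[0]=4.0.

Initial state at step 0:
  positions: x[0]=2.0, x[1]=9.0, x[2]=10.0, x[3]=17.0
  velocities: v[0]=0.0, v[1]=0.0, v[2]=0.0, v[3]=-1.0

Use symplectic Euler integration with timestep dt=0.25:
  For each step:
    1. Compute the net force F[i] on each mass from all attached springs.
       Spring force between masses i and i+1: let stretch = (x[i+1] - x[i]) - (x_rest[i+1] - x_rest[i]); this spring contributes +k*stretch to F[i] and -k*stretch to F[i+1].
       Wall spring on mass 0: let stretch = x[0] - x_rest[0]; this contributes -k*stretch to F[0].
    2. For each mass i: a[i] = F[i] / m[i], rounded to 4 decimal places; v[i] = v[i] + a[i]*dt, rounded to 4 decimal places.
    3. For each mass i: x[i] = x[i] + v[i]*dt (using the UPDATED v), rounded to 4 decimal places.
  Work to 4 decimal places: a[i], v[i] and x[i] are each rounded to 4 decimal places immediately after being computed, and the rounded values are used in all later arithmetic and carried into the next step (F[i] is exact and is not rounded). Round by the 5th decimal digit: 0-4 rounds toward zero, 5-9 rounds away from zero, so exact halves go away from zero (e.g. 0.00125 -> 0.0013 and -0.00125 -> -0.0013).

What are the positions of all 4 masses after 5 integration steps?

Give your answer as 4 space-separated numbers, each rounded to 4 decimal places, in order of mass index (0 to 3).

Answer: 5.2261 6.3417 12.8548 14.1032

Derivation:
Step 0: x=[2.0000 9.0000 10.0000 17.0000] v=[0.0000 0.0000 0.0000 -1.0000]
Step 1: x=[2.6250 8.2500 10.7500 16.3750] v=[2.5000 -3.0000 3.0000 -2.5000]
Step 2: x=[3.6250 7.1094 11.8906 15.5469] v=[4.0000 -4.5625 4.5625 -3.3125]
Step 3: x=[4.6074 6.1309 12.8906 14.7617] v=[3.9297 -3.9141 4.0001 -3.1407]
Step 4: x=[5.2044 5.8069 13.2796 14.2426] v=[2.3878 -1.2960 1.5558 -2.0763]
Step 5: x=[5.2261 6.3417 12.8548 14.1032] v=[0.0869 2.1391 -1.6991 -0.5578]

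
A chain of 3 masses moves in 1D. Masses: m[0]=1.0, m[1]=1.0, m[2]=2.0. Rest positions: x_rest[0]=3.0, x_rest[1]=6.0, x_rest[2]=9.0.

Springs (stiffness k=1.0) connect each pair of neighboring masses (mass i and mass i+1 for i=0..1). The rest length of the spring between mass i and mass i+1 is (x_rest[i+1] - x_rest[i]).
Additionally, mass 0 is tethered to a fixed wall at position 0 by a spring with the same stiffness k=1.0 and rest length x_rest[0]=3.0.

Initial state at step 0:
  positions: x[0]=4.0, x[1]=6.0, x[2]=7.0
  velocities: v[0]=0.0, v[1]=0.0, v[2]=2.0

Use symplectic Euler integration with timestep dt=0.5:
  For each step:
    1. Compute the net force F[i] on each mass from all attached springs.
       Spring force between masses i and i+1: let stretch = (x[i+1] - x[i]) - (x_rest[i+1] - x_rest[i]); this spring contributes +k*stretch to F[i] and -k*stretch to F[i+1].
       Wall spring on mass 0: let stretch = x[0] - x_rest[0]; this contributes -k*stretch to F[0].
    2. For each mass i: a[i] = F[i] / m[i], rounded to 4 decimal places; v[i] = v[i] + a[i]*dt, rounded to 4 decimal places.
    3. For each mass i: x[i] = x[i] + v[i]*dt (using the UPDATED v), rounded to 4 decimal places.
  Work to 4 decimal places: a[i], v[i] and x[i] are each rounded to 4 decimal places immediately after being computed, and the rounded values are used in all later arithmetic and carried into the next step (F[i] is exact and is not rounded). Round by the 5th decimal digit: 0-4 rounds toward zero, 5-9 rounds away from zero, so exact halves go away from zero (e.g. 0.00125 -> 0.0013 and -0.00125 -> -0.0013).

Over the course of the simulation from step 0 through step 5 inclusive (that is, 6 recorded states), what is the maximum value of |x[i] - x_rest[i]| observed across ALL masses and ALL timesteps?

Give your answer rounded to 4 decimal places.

Answer: 3.2784

Derivation:
Step 0: x=[4.0000 6.0000 7.0000] v=[0.0000 0.0000 2.0000]
Step 1: x=[3.5000 5.7500 8.2500] v=[-1.0000 -0.5000 2.5000]
Step 2: x=[2.6875 5.5625 9.5625] v=[-1.6250 -0.3750 2.6250]
Step 3: x=[1.9219 5.6563 10.7500] v=[-1.5313 0.1875 2.3750]
Step 4: x=[1.6094 6.0899 11.6758] v=[-0.6251 0.8672 1.8516]
Step 5: x=[2.0147 6.7999 12.2784] v=[0.8105 1.4199 1.2051]
Max displacement = 3.2784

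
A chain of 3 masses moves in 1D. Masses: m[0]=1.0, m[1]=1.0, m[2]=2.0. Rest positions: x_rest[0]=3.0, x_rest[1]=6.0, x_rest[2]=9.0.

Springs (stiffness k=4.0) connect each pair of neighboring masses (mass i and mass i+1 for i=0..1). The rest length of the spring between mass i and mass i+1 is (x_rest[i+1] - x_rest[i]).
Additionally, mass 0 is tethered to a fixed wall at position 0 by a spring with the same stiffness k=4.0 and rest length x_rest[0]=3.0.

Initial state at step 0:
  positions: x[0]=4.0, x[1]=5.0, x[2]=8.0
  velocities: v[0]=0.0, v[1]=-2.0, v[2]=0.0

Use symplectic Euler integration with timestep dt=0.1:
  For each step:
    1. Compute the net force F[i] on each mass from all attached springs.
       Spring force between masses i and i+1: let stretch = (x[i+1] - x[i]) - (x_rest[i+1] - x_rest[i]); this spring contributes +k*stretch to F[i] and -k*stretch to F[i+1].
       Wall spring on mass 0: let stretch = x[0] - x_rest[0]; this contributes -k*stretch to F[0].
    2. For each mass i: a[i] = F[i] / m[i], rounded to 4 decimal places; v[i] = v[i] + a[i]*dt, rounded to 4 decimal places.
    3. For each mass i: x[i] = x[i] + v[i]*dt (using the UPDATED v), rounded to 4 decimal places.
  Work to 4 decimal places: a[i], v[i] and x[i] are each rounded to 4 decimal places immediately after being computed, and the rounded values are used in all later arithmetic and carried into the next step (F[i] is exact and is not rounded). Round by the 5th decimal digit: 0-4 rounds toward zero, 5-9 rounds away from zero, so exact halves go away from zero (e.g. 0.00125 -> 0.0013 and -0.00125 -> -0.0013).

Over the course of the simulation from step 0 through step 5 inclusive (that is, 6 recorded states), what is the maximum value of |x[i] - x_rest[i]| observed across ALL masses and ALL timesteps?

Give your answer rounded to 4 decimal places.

Answer: 1.1552

Derivation:
Step 0: x=[4.0000 5.0000 8.0000] v=[0.0000 -2.0000 0.0000]
Step 1: x=[3.8800 4.8800 8.0000] v=[-1.2000 -1.2000 0.0000]
Step 2: x=[3.6448 4.8448 7.9976] v=[-2.3520 -0.3520 -0.0240]
Step 3: x=[3.3118 4.8877 7.9921] v=[-3.3299 0.4291 -0.0546]
Step 4: x=[2.9094 4.9918 7.9846] v=[-4.0243 1.0405 -0.0755]
Step 5: x=[2.4739 5.1323 7.9772] v=[-4.3551 1.4047 -0.0741]
Max displacement = 1.1552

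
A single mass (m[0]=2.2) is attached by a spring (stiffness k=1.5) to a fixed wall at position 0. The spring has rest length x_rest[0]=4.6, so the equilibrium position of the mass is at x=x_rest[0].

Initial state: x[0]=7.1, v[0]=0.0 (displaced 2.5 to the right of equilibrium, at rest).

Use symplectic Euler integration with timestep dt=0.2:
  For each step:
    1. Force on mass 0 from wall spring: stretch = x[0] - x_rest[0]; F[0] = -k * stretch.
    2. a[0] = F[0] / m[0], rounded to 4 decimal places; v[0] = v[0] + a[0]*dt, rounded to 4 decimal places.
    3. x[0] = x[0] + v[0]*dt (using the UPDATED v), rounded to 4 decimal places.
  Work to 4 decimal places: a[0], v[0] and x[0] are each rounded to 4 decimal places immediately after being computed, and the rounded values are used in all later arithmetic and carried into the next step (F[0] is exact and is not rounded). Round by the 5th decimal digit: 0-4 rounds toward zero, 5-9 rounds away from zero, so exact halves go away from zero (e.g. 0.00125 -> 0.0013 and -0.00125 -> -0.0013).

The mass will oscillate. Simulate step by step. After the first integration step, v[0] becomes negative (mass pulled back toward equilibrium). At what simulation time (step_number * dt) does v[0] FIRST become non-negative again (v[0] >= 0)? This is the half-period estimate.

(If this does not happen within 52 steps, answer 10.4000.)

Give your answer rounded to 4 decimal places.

Answer: 4.0000

Derivation:
Step 0: x=[7.1000] v=[0.0000]
Step 1: x=[7.0318] v=[-0.3409]
Step 2: x=[6.8973] v=[-0.6725]
Step 3: x=[6.7001] v=[-0.9858]
Step 4: x=[6.4457] v=[-1.2722]
Step 5: x=[6.1409] v=[-1.5239]
Step 6: x=[5.7941] v=[-1.7340]
Step 7: x=[5.4147] v=[-1.8968]
Step 8: x=[5.0131] v=[-2.0079]
Step 9: x=[4.6003] v=[-2.0642]
Step 10: x=[4.1875] v=[-2.0642]
Step 11: x=[3.7859] v=[-2.0079]
Step 12: x=[3.4065] v=[-1.8969]
Step 13: x=[3.0597] v=[-1.7341]
Step 14: x=[2.7549] v=[-1.5241]
Step 15: x=[2.5004] v=[-1.2725]
Step 16: x=[2.3032] v=[-0.9862]
Step 17: x=[2.1686] v=[-0.6730]
Step 18: x=[2.1003] v=[-0.3414]
Step 19: x=[2.1002] v=[-0.0005]
Step 20: x=[2.1683] v=[0.3404]
First v>=0 after going negative at step 20, time=4.0000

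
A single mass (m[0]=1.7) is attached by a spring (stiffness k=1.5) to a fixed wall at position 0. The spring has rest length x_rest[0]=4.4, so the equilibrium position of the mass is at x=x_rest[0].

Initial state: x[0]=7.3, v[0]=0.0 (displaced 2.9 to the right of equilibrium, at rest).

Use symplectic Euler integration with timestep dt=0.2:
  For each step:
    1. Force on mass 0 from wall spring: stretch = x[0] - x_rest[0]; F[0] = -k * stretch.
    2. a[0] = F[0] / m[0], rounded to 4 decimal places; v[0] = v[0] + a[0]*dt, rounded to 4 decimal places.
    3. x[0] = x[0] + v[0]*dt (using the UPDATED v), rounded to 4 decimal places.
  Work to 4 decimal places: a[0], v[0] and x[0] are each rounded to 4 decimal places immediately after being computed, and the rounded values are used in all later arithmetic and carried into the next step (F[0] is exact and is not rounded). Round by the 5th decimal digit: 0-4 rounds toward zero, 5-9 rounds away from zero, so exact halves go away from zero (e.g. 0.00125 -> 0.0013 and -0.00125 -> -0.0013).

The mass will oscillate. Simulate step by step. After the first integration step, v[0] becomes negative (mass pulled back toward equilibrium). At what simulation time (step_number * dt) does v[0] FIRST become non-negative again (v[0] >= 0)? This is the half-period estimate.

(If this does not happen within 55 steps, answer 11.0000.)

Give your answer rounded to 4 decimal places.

Step 0: x=[7.3000] v=[0.0000]
Step 1: x=[7.1976] v=[-0.5118]
Step 2: x=[6.9965] v=[-1.0055]
Step 3: x=[6.7038] v=[-1.4637]
Step 4: x=[6.3297] v=[-1.8703]
Step 5: x=[5.8875] v=[-2.2108]
Step 6: x=[5.3928] v=[-2.4733]
Step 7: x=[4.8631] v=[-2.6485]
Step 8: x=[4.3171] v=[-2.7302]
Step 9: x=[3.7740] v=[-2.7156]
Step 10: x=[3.2530] v=[-2.6051]
Step 11: x=[2.7725] v=[-2.4027]
Step 12: x=[2.3494] v=[-2.1155]
Step 13: x=[1.9987] v=[-1.7536]
Step 14: x=[1.7327] v=[-1.3298]
Step 15: x=[1.5609] v=[-0.8591]
Step 16: x=[1.4893] v=[-0.3581]
Step 17: x=[1.5204] v=[0.1556]
First v>=0 after going negative at step 17, time=3.4000

Answer: 3.4000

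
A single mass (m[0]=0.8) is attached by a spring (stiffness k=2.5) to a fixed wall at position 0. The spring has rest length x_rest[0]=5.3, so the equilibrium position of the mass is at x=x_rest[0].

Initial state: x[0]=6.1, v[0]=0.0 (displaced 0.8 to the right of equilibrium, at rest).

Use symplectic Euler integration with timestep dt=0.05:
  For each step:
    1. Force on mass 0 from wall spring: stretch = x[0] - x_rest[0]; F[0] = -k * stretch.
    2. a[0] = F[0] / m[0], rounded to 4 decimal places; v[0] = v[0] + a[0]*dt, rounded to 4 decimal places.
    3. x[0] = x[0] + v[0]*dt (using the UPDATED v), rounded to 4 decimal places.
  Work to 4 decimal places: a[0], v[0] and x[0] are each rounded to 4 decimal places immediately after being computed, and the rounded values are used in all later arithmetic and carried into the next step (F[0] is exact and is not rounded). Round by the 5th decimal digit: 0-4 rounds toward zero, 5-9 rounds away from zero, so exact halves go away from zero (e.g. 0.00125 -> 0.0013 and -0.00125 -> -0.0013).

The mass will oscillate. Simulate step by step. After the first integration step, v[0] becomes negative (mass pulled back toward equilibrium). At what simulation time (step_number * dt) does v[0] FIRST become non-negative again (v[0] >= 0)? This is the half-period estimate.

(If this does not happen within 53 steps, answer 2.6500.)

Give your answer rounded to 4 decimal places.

Step 0: x=[6.1000] v=[0.0000]
Step 1: x=[6.0938] v=[-0.1250]
Step 2: x=[6.0814] v=[-0.2490]
Step 3: x=[6.0628] v=[-0.3711]
Step 4: x=[6.0383] v=[-0.4903]
Step 5: x=[6.0080] v=[-0.6057]
Step 6: x=[5.9722] v=[-0.7163]
Step 7: x=[5.9311] v=[-0.8213]
Step 8: x=[5.8851] v=[-0.9199]
Step 9: x=[5.8345] v=[-1.0113]
Step 10: x=[5.7798] v=[-1.0948]
Step 11: x=[5.7213] v=[-1.1698]
Step 12: x=[5.6595] v=[-1.2356]
Step 13: x=[5.5949] v=[-1.2918]
Step 14: x=[5.5280] v=[-1.3379]
Step 15: x=[5.4593] v=[-1.3735]
Step 16: x=[5.3894] v=[-1.3984]
Step 17: x=[5.3188] v=[-1.4124]
Step 18: x=[5.2480] v=[-1.4153]
Step 19: x=[5.1776] v=[-1.4072]
Step 20: x=[5.1082] v=[-1.3881]
Step 21: x=[5.0403] v=[-1.3581]
Step 22: x=[4.9744] v=[-1.3175]
Step 23: x=[4.9111] v=[-1.2666]
Step 24: x=[4.8508] v=[-1.2058]
Step 25: x=[4.7940] v=[-1.1356]
Step 26: x=[4.7412] v=[-1.0565]
Step 27: x=[4.6927] v=[-0.9692]
Step 28: x=[4.6490] v=[-0.8743]
Step 29: x=[4.6104] v=[-0.7726]
Step 30: x=[4.5772] v=[-0.6649]
Step 31: x=[4.5496] v=[-0.5520]
Step 32: x=[4.5279] v=[-0.4348]
Step 33: x=[4.5122] v=[-0.3142]
Step 34: x=[4.5026] v=[-0.1911]
Step 35: x=[4.4993] v=[-0.0665]
Step 36: x=[4.5022] v=[0.0586]
First v>=0 after going negative at step 36, time=1.8000

Answer: 1.8000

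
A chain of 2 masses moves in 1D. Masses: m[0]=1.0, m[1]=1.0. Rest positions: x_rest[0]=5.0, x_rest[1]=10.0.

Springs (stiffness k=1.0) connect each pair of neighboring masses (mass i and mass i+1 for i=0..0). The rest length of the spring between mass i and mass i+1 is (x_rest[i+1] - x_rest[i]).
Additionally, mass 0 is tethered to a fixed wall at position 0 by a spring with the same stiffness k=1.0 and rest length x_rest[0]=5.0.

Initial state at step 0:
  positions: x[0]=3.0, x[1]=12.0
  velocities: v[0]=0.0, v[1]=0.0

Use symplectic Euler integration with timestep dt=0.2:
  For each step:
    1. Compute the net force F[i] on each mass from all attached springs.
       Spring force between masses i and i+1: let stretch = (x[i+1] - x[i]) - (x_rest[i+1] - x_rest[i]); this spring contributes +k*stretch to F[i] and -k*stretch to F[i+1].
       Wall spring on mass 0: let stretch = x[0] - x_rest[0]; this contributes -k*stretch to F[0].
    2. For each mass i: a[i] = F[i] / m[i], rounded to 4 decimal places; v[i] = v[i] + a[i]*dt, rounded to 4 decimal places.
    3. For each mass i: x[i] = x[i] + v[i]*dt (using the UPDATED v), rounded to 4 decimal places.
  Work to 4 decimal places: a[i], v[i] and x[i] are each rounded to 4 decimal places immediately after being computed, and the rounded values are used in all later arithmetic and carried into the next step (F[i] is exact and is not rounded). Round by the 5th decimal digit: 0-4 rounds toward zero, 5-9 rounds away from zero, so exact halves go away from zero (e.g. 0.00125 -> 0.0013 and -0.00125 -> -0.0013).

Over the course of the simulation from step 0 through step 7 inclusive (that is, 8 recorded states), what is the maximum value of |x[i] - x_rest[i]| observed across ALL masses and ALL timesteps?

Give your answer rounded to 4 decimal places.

Answer: 2.0143

Derivation:
Step 0: x=[3.0000 12.0000] v=[0.0000 0.0000]
Step 1: x=[3.2400 11.8400] v=[1.2000 -0.8000]
Step 2: x=[3.6944 11.5360] v=[2.2720 -1.5200]
Step 3: x=[4.3147 11.1183] v=[3.1014 -2.0883]
Step 4: x=[5.0345 10.6285] v=[3.5992 -2.4490]
Step 5: x=[5.7767 10.1149] v=[3.7111 -2.5678]
Step 6: x=[6.4614 9.6278] v=[3.4234 -2.4354]
Step 7: x=[7.0143 9.2141] v=[2.7644 -2.0687]
Max displacement = 2.0143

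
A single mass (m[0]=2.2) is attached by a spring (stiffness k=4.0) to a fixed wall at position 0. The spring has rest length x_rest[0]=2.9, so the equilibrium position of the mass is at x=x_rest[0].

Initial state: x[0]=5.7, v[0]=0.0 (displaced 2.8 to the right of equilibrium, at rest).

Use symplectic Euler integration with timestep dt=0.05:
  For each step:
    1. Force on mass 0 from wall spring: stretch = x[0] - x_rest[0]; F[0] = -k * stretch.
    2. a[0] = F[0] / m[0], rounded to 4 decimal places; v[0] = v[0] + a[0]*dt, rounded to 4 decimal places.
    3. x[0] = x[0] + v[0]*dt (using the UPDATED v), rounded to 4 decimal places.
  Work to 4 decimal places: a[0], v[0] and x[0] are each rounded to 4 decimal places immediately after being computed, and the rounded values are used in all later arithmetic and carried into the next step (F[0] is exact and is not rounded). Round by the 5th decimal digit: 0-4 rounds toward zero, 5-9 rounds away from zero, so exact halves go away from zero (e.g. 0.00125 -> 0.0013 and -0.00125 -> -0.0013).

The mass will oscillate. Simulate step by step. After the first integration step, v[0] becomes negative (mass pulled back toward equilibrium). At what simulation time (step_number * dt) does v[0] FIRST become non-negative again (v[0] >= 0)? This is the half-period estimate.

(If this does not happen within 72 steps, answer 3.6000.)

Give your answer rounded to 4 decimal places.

Step 0: x=[5.7000] v=[0.0000]
Step 1: x=[5.6873] v=[-0.2545]
Step 2: x=[5.6619] v=[-0.5079]
Step 3: x=[5.6240] v=[-0.7590]
Step 4: x=[5.5737] v=[-1.0066]
Step 5: x=[5.5112] v=[-1.2497]
Step 6: x=[5.4368] v=[-1.4871]
Step 7: x=[5.3509] v=[-1.7177]
Step 8: x=[5.2539] v=[-1.9405]
Step 9: x=[5.1462] v=[-2.1545]
Step 10: x=[5.0283] v=[-2.3587]
Step 11: x=[4.9007] v=[-2.5522]
Step 12: x=[4.7640] v=[-2.7341]
Step 13: x=[4.6188] v=[-2.9036]
Step 14: x=[4.4658] v=[-3.0599]
Step 15: x=[4.3057] v=[-3.2022]
Step 16: x=[4.1392] v=[-3.3300]
Step 17: x=[3.9671] v=[-3.4427]
Step 18: x=[3.7901] v=[-3.5397]
Step 19: x=[3.6091] v=[-3.6206]
Step 20: x=[3.4248] v=[-3.6851]
Step 21: x=[3.2382] v=[-3.7328]
Step 22: x=[3.0500] v=[-3.7635]
Step 23: x=[2.8611] v=[-3.7771]
Step 24: x=[2.6724] v=[-3.7736]
Step 25: x=[2.4848] v=[-3.7529]
Step 26: x=[2.2990] v=[-3.7152]
Step 27: x=[2.1160] v=[-3.6606]
Step 28: x=[1.9365] v=[-3.5893]
Step 29: x=[1.7614] v=[-3.5017]
Step 30: x=[1.5915] v=[-3.3982]
Step 31: x=[1.4275] v=[-3.2792]
Step 32: x=[1.2702] v=[-3.1453]
Step 33: x=[1.1203] v=[-2.9971]
Step 34: x=[0.9785] v=[-2.8353]
Step 35: x=[0.8455] v=[-2.6606]
Step 36: x=[0.7218] v=[-2.4738]
Step 37: x=[0.6080] v=[-2.2758]
Step 38: x=[0.5046] v=[-2.0674]
Step 39: x=[0.4121] v=[-1.8496]
Step 40: x=[0.3309] v=[-1.6234]
Step 41: x=[0.2614] v=[-1.3898]
Step 42: x=[0.2039] v=[-1.1499]
Step 43: x=[0.1587] v=[-0.9048]
Step 44: x=[0.1259] v=[-0.6556]
Step 45: x=[0.1057] v=[-0.4034]
Step 46: x=[0.0982] v=[-0.1494]
Step 47: x=[0.1035] v=[0.1053]
First v>=0 after going negative at step 47, time=2.3500

Answer: 2.3500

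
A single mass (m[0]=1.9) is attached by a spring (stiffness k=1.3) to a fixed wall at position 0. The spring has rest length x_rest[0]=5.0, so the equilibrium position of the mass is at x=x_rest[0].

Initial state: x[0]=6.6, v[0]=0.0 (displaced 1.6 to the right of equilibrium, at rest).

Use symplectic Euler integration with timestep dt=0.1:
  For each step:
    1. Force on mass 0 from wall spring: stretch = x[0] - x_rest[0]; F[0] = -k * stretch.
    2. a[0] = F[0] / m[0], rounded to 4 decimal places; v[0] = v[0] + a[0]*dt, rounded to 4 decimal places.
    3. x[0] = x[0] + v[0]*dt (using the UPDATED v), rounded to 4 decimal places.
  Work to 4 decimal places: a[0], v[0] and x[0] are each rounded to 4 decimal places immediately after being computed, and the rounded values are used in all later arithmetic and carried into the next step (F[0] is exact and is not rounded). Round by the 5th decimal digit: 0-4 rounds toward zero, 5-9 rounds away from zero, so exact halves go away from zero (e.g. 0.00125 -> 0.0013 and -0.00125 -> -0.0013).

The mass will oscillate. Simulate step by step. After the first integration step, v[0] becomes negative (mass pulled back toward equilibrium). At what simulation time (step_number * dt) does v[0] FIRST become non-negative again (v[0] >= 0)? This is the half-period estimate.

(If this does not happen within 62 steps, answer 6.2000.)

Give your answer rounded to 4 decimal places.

Answer: 3.8000

Derivation:
Step 0: x=[6.6000] v=[0.0000]
Step 1: x=[6.5891] v=[-0.1095]
Step 2: x=[6.5673] v=[-0.2182]
Step 3: x=[6.5348] v=[-0.3254]
Step 4: x=[6.4918] v=[-0.4304]
Step 5: x=[6.4386] v=[-0.5325]
Step 6: x=[6.3755] v=[-0.6309]
Step 7: x=[6.3030] v=[-0.7250]
Step 8: x=[6.2216] v=[-0.8142]
Step 9: x=[6.1318] v=[-0.8978]
Step 10: x=[6.0343] v=[-0.9752]
Step 11: x=[5.9297] v=[-1.0460]
Step 12: x=[5.8187] v=[-1.1096]
Step 13: x=[5.7021] v=[-1.1656]
Step 14: x=[5.5807] v=[-1.2136]
Step 15: x=[5.4554] v=[-1.2533]
Step 16: x=[5.3270] v=[-1.2845]
Step 17: x=[5.1963] v=[-1.3069]
Step 18: x=[5.0643] v=[-1.3203]
Step 19: x=[4.9318] v=[-1.3247]
Step 20: x=[4.7998] v=[-1.3200]
Step 21: x=[4.6692] v=[-1.3063]
Step 22: x=[4.5408] v=[-1.2837]
Step 23: x=[4.4156] v=[-1.2523]
Step 24: x=[4.2944] v=[-1.2123]
Step 25: x=[4.1780] v=[-1.1640]
Step 26: x=[4.0672] v=[-1.1078]
Step 27: x=[3.9628] v=[-1.0440]
Step 28: x=[3.8655] v=[-0.9730]
Step 29: x=[3.7760] v=[-0.8954]
Step 30: x=[3.6948] v=[-0.8117]
Step 31: x=[3.6226] v=[-0.7224]
Step 32: x=[3.5598] v=[-0.6282]
Step 33: x=[3.5068] v=[-0.5297]
Step 34: x=[3.4641] v=[-0.4275]
Step 35: x=[3.4319] v=[-0.3224]
Step 36: x=[3.4104] v=[-0.2151]
Step 37: x=[3.3998] v=[-0.1063]
Step 38: x=[3.4001] v=[0.0032]
First v>=0 after going negative at step 38, time=3.8000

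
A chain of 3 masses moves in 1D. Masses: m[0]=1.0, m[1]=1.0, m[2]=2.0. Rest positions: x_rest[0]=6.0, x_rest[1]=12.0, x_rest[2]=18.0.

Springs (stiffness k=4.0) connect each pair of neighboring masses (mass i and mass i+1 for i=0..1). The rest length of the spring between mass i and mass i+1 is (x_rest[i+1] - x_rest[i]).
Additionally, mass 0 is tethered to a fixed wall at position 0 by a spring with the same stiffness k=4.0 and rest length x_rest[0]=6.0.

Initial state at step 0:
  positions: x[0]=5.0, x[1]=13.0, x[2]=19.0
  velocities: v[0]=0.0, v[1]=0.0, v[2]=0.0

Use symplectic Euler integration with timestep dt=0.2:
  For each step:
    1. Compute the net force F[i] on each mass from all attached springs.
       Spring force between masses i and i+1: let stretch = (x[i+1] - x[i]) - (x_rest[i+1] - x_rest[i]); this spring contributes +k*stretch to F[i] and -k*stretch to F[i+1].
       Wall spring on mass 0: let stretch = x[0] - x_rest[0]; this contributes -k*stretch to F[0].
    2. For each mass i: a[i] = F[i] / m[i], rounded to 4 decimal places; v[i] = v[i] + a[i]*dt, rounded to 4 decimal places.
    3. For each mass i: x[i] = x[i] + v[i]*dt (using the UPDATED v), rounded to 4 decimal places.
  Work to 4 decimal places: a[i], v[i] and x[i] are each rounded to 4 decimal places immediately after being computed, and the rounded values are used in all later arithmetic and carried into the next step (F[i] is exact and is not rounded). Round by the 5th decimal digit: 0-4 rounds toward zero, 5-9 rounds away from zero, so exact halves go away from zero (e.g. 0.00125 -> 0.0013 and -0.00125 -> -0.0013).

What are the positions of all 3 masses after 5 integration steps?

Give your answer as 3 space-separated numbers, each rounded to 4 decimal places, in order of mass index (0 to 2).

Answer: 7.2849 12.2408 18.4877

Derivation:
Step 0: x=[5.0000 13.0000 19.0000] v=[0.0000 0.0000 0.0000]
Step 1: x=[5.4800 12.6800 19.0000] v=[2.4000 -1.6000 0.0000]
Step 2: x=[6.2352 12.2192 18.9744] v=[3.7760 -2.3040 -0.1280]
Step 3: x=[6.9502 11.8818 18.8884] v=[3.5750 -1.6870 -0.4301]
Step 4: x=[7.3422 11.8764 18.7219] v=[1.9601 -0.0270 -0.8327]
Step 5: x=[7.2849 12.2408 18.4877] v=[-0.2863 1.8220 -1.1709]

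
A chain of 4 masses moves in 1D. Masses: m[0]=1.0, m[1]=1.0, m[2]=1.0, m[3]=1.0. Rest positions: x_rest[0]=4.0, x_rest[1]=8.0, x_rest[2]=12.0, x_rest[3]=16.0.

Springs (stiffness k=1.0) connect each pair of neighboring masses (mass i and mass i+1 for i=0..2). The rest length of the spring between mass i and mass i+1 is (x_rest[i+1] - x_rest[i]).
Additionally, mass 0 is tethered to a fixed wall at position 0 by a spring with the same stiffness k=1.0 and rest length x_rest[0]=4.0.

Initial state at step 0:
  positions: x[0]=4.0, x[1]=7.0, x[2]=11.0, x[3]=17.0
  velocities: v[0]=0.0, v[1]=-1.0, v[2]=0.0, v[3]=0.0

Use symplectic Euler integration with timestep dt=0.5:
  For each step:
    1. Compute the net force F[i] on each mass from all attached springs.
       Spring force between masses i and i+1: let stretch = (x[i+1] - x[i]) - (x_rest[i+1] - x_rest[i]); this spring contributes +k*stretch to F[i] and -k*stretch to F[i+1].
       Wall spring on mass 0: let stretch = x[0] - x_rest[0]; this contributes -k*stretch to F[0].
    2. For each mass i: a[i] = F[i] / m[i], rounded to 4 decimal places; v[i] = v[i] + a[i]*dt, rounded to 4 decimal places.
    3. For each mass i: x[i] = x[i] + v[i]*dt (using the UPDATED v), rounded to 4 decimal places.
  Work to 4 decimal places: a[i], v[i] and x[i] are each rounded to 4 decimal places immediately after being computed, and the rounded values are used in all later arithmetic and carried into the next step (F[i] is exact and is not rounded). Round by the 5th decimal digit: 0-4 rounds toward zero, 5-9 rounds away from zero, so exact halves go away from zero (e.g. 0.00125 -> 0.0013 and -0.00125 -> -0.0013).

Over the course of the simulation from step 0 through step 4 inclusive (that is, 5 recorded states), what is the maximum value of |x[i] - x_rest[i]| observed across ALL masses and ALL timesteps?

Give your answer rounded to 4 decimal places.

Answer: 1.2969

Derivation:
Step 0: x=[4.0000 7.0000 11.0000 17.0000] v=[0.0000 -1.0000 0.0000 0.0000]
Step 1: x=[3.7500 6.7500 11.5000 16.5000] v=[-0.5000 -0.5000 1.0000 -1.0000]
Step 2: x=[3.3125 6.9375 12.0625 15.7500] v=[-0.8750 0.3750 1.1250 -1.5000]
Step 3: x=[2.9531 7.5000 12.2657 15.0781] v=[-0.7188 1.1250 0.4063 -1.3438]
Step 4: x=[2.9922 8.1172 11.9805 14.7031] v=[0.0781 1.2344 -0.5704 -0.7500]
Max displacement = 1.2969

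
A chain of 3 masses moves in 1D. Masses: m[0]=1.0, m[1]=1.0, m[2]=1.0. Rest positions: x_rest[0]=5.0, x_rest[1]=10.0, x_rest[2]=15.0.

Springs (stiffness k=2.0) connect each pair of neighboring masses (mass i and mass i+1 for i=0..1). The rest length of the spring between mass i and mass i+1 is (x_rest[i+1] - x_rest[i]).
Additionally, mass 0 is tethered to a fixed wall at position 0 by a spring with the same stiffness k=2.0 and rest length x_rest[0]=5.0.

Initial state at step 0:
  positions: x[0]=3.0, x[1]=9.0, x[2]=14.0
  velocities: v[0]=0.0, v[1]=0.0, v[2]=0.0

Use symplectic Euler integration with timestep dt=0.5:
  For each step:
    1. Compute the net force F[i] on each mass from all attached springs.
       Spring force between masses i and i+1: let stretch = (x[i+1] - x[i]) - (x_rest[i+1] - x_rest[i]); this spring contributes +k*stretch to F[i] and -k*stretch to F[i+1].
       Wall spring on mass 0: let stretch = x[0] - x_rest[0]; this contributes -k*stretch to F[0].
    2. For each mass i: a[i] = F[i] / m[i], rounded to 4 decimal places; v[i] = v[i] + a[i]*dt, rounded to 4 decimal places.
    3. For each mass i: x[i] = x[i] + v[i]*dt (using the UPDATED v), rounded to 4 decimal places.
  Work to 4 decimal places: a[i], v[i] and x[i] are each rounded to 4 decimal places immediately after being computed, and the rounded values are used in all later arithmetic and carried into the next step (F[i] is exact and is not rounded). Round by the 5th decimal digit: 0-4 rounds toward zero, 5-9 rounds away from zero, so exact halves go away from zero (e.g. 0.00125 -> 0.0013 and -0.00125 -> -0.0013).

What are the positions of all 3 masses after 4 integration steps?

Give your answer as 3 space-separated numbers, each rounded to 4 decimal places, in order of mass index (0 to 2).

Answer: 4.8750 10.8125 14.0000

Derivation:
Step 0: x=[3.0000 9.0000 14.0000] v=[0.0000 0.0000 0.0000]
Step 1: x=[4.5000 8.5000 14.0000] v=[3.0000 -1.0000 0.0000]
Step 2: x=[5.7500 8.7500 13.7500] v=[2.5000 0.5000 -0.5000]
Step 3: x=[5.6250 10.0000 13.5000] v=[-0.2500 2.5000 -0.5000]
Step 4: x=[4.8750 10.8125 14.0000] v=[-1.5000 1.6250 1.0000]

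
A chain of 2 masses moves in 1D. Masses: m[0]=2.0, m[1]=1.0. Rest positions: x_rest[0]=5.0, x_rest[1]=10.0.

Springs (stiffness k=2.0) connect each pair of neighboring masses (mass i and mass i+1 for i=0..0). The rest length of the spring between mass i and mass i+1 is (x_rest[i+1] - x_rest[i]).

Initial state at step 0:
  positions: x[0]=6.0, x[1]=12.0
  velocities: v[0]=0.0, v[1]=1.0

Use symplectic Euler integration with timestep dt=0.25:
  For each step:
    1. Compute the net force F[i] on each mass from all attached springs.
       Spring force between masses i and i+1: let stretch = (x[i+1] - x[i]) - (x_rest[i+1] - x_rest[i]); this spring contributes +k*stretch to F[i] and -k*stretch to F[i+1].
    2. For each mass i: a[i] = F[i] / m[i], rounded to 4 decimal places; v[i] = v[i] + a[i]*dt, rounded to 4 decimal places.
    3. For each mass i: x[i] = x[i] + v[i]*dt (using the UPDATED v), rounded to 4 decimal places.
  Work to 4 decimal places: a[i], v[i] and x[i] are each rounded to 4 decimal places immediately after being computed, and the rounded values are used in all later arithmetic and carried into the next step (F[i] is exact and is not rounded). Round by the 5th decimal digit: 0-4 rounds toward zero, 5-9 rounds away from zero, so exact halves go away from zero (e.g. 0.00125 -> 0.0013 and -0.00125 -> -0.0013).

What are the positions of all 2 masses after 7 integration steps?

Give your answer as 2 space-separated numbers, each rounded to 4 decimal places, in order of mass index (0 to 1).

Step 0: x=[6.0000 12.0000] v=[0.0000 1.0000]
Step 1: x=[6.0625 12.1250] v=[0.2500 0.5000]
Step 2: x=[6.1914 12.1172] v=[0.5156 -0.0313]
Step 3: x=[6.3782 11.9937] v=[0.7471 -0.4942]
Step 4: x=[6.6035 11.7932] v=[0.9010 -0.8020]
Step 5: x=[6.8406 11.5690] v=[0.9484 -0.8969]
Step 6: x=[7.0607 11.3787] v=[0.8805 -0.7611]
Step 7: x=[7.2382 11.2737] v=[0.7100 -0.4201]

Answer: 7.2382 11.2737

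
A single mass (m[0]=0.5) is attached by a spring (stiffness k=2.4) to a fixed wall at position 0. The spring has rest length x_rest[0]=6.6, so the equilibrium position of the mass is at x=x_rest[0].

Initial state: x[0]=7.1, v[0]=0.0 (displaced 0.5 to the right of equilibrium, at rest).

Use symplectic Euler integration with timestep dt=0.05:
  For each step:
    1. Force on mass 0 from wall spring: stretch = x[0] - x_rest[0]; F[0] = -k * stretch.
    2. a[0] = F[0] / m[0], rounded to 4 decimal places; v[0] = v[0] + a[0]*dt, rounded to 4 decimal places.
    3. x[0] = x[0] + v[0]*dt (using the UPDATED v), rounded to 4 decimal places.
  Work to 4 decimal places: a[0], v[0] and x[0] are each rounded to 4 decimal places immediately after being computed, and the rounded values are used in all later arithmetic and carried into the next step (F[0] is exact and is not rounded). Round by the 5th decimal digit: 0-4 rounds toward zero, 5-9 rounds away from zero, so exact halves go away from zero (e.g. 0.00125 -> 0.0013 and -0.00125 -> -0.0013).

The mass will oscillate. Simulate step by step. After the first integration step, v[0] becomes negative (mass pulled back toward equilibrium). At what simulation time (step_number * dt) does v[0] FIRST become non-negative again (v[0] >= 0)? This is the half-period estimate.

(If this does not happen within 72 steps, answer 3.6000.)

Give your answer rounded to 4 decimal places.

Answer: 1.4500

Derivation:
Step 0: x=[7.1000] v=[0.0000]
Step 1: x=[7.0940] v=[-0.1200]
Step 2: x=[7.0821] v=[-0.2386]
Step 3: x=[7.0644] v=[-0.3543]
Step 4: x=[7.0411] v=[-0.4658]
Step 5: x=[7.0125] v=[-0.5717]
Step 6: x=[6.9790] v=[-0.6707]
Step 7: x=[6.9409] v=[-0.7617]
Step 8: x=[6.8987] v=[-0.8435]
Step 9: x=[6.8529] v=[-0.9152]
Step 10: x=[6.8041] v=[-0.9759]
Step 11: x=[6.7529] v=[-1.0249]
Step 12: x=[6.6998] v=[-1.0616]
Step 13: x=[6.6455] v=[-1.0856]
Step 14: x=[6.5907] v=[-1.0965]
Step 15: x=[6.5360] v=[-1.0943]
Step 16: x=[6.4821] v=[-1.0789]
Step 17: x=[6.4296] v=[-1.0506]
Step 18: x=[6.3791] v=[-1.0097]
Step 19: x=[6.3313] v=[-0.9567]
Step 20: x=[6.2867] v=[-0.8922]
Step 21: x=[6.2459] v=[-0.8170]
Step 22: x=[6.2093] v=[-0.7320]
Step 23: x=[6.1774] v=[-0.6382]
Step 24: x=[6.1506] v=[-0.5368]
Step 25: x=[6.1292] v=[-0.4289]
Step 26: x=[6.1134] v=[-0.3159]
Step 27: x=[6.1034] v=[-0.1991]
Step 28: x=[6.0994] v=[-0.0799]
Step 29: x=[6.1014] v=[0.0402]
First v>=0 after going negative at step 29, time=1.4500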